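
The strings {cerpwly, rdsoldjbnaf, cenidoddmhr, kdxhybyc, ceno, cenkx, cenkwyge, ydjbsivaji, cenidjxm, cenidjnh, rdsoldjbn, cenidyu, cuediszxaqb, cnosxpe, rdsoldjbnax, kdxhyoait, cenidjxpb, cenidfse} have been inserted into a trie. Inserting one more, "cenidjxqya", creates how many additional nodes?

Walking "cenidjxqya" from the root, the first 7 characters ("cenidjx") follow existing edges; "q" is the first miss.
So 10 − 7 = 3 new nodes.

3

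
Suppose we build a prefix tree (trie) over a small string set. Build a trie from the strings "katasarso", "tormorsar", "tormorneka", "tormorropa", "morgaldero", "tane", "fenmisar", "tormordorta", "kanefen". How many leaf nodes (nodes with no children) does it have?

A leaf is a node with no children — equivalently, the end of a word that is not a proper prefix of any other stored word.
Those words: "fenmisar", "kanefen", "katasarso", "morgaldero", "tane", "tormordorta", "tormorneka", "tormorropa", "tormorsar"
Leaf count: 9

9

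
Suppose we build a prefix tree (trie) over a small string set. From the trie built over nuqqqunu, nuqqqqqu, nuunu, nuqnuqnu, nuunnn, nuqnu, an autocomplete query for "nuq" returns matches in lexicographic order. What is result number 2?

Filter for "nuq…" and sort: "nuqnu", "nuqnuqnu", "nuqqqqqu", "nuqqqunu"
Position 2: nuqnuqnu

nuqnuqnu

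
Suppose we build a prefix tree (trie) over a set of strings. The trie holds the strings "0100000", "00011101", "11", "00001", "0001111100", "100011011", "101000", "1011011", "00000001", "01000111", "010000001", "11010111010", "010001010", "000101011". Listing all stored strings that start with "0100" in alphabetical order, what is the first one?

0100000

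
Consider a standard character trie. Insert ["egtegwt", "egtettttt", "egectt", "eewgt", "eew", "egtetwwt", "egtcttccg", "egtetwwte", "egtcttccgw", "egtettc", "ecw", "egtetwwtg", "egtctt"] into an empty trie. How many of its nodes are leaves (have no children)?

A leaf is a node with no children — equivalently, the end of a word that is not a proper prefix of any other stored word.
Those words: "ecw", "eewgt", "egectt", "egtcttccgw", "egtegwt", "egtettc", "egtettttt", "egtetwwte", "egtetwwtg"
Leaf count: 9

9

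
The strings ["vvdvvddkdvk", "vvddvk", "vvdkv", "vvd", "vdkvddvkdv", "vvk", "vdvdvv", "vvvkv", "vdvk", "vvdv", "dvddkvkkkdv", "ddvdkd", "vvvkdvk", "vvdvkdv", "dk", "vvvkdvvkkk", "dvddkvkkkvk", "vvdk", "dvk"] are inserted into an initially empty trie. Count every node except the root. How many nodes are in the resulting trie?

64

Trace insertions, counting only characters that open a new branch:
  "vvdvvddkdvk" → 11 new (v, v, d, v, v, d, d, k, d, v, k)
  "vvddvk" → prefix "vvd" already present; 3 new (d, v, k)
  "vvdkv" → prefix "vvd" already present; 2 new (k, v)
  "vvd" → prefix "vvd" already present; 0 new (none)
  "vdkvddvkdv" → prefix "v" already present; 9 new (d, k, v, d, d, v, k, d, v)
  "vvk" → prefix "vv" already present; 1 new (k)
  "vdvdvv" → prefix "vd" already present; 4 new (v, d, v, v)
  "vvvkv" → prefix "vv" already present; 3 new (v, k, v)
  "vdvk" → prefix "vdv" already present; 1 new (k)
  "vvdv" → prefix "vvdv" already present; 0 new (none)
  "dvddkvkkkdv" → 11 new (d, v, d, d, k, v, k, k, k, d, v)
  "ddvdkd" → prefix "d" already present; 5 new (d, v, d, k, d)
  "vvvkdvk" → prefix "vvvk" already present; 3 new (d, v, k)
  "vvdvkdv" → prefix "vvdv" already present; 3 new (k, d, v)
  "dk" → prefix "d" already present; 1 new (k)
  "vvvkdvvkkk" → prefix "vvvkdv" already present; 4 new (v, k, k, k)
  "dvddkvkkkvk" → prefix "dvddkvkkk" already present; 2 new (v, k)
  "vvdk" → prefix "vvdk" already present; 0 new (none)
  "dvk" → prefix "dv" already present; 1 new (k)
Total nodes = 11 + 3 + 2 + 0 + 9 + 1 + 4 + 3 + 1 + 0 + 11 + 5 + 3 + 3 + 1 + 4 + 2 + 0 + 1 = 64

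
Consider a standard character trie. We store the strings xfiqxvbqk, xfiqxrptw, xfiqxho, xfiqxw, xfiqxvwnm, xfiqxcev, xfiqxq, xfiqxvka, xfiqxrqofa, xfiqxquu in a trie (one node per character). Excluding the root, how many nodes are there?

Insert word by word; a character creates a node only if that edge doesn't already exist:
  "xfiqxvbqk" → 9 new (x, f, i, q, x, v, b, q, k)
  "xfiqxrptw" → prefix "xfiqx" already present; 4 new (r, p, t, w)
  "xfiqxho" → prefix "xfiqx" already present; 2 new (h, o)
  "xfiqxw" → prefix "xfiqx" already present; 1 new (w)
  "xfiqxvwnm" → prefix "xfiqxv" already present; 3 new (w, n, m)
  "xfiqxcev" → prefix "xfiqx" already present; 3 new (c, e, v)
  "xfiqxq" → prefix "xfiqx" already present; 1 new (q)
  "xfiqxvka" → prefix "xfiqxv" already present; 2 new (k, a)
  "xfiqxrqofa" → prefix "xfiqxr" already present; 4 new (q, o, f, a)
  "xfiqxquu" → prefix "xfiqxq" already present; 2 new (u, u)
Total nodes = 9 + 4 + 2 + 1 + 3 + 3 + 1 + 2 + 4 + 2 = 31

31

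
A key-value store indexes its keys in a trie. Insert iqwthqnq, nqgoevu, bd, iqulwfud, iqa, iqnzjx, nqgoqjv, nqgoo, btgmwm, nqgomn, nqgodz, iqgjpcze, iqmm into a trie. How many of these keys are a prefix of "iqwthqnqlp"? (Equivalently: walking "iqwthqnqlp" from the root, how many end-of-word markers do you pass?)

1

Traverse "iqwthqnqlp" character by character; count nodes along the way that are marked as word ends.
Prefixes of the query that are stored words: "iqwthqnq"
Count: 1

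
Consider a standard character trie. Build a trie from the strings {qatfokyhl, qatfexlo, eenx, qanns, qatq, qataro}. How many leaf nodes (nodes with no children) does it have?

Leaves are exactly the stored words that no other stored word extends.
Those words: "eenx", "qanns", "qataro", "qatfexlo", "qatfokyhl", "qatq"
Leaf count: 6

6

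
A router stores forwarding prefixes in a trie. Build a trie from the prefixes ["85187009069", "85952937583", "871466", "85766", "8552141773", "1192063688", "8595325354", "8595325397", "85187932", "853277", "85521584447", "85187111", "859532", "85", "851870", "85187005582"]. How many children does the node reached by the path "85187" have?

3

Follow the path "85187" to its node, then look at its outgoing edges.
Characters that immediately follow "85187" among the stored strings: {0, 1, 9}.
That node has 3 child edges.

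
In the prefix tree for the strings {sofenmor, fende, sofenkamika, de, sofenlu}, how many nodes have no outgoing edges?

A leaf is a node with no children — equivalently, the end of a word that is not a proper prefix of any other stored word.
Those words: "de", "fende", "sofenkamika", "sofenlu", "sofenmor"
Leaf count: 5

5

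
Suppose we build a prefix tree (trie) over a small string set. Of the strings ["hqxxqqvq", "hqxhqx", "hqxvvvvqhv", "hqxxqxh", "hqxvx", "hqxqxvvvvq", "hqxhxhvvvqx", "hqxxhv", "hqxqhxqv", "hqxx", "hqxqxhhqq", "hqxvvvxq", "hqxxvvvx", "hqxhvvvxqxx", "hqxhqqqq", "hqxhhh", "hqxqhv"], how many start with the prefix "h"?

Traverse to the node for "h", then collect every word in that subtree.
Words under "h": hqxhhh, hqxhqqqq, hqxhqx, hqxhvvvxqxx, hqxhxhvvvqx, hqxqhv, hqxqhxqv, hqxqxhhqq, hqxqxvvvvq, hqxvvvvqhv, hqxvvvxq, hqxvx, hqxx, hqxxhv, hqxxqqvq, hqxxqxh, hqxxvvvx
Count: 17

17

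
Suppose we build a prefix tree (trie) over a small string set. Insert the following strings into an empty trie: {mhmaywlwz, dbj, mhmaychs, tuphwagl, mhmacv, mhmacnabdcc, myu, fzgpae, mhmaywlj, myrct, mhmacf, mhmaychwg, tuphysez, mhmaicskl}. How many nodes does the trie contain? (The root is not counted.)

For each word, the new-node count is its length minus the longest prefix already in the trie:
  "mhmaywlwz" → 9 new (m, h, m, a, y, w, l, w, z)
  "dbj" → 3 new (d, b, j)
  "mhmaychs" → prefix "mhmay" already present; 3 new (c, h, s)
  "tuphwagl" → 8 new (t, u, p, h, w, a, g, l)
  "mhmacv" → prefix "mhma" already present; 2 new (c, v)
  "mhmacnabdcc" → prefix "mhmac" already present; 6 new (n, a, b, d, c, c)
  "myu" → prefix "m" already present; 2 new (y, u)
  "fzgpae" → 6 new (f, z, g, p, a, e)
  "mhmaywlj" → prefix "mhmaywl" already present; 1 new (j)
  "myrct" → prefix "my" already present; 3 new (r, c, t)
  "mhmacf" → prefix "mhmac" already present; 1 new (f)
  "mhmaychwg" → prefix "mhmaych" already present; 2 new (w, g)
  "tuphysez" → prefix "tuph" already present; 4 new (y, s, e, z)
  "mhmaicskl" → prefix "mhma" already present; 5 new (i, c, s, k, l)
Total nodes = 9 + 3 + 3 + 8 + 2 + 6 + 2 + 6 + 1 + 3 + 1 + 2 + 4 + 5 = 55

55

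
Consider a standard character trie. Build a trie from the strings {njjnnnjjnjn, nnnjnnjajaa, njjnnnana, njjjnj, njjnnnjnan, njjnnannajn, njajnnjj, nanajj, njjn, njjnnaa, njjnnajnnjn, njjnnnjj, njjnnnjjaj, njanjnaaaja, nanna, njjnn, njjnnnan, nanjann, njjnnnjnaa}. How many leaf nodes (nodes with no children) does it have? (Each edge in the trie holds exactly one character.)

15

A leaf is a node with no children — equivalently, the end of a word that is not a proper prefix of any other stored word.
Those words: "nanajj", "nanjann", "nanna", "njajnnjj", "njanjnaaaja", "njjjnj", "njjnnaa", "njjnnajnnjn", "njjnnannajn", "njjnnnana", "njjnnnjjaj", "njjnnnjjnjn", "njjnnnjnaa", "njjnnnjnan", "nnnjnnjajaa"
Leaf count: 15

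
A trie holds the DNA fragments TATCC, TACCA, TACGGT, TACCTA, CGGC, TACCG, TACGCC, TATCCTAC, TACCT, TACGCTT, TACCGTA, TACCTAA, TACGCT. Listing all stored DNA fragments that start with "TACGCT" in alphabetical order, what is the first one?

TACGCT

Filter for "TACGCT…" and sort: "TACGCT", "TACGCTT"
The 1st is TACGCT.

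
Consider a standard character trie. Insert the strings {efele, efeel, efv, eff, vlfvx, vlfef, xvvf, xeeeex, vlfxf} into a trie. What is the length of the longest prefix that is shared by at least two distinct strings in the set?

Equivalently: take the maximum, over all pairs, of their longest common prefix length.
"efeel" and "efele" agree on "efe" (3 characters) before diverging; nothing deeper is shared.
Longest shared-prefix length: 3

3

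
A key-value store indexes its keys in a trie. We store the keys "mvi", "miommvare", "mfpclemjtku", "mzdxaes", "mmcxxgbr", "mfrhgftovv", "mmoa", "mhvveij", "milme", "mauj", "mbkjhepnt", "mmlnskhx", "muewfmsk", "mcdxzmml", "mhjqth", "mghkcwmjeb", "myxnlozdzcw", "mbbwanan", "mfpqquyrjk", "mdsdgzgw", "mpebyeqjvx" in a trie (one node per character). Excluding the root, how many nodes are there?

136

Count nodes per top-level branch (shared prefixes stored once):
  'm'-branch (mauj, mbbwanan, mbkjhepnt, mcdxzmml, mdsdgzgw, mfpclemjtku, mfpqquyrjk, mfrhgftovv, mghkcwmjeb, mhjqth, mhvveij, milme, miommvare, mmcxxgbr, mmlnskhx, mmoa, mpebyeqjvx, muewfmsk, mvi, myxnlozdzcw, mzdxaes): 136 nodes
Sum: 136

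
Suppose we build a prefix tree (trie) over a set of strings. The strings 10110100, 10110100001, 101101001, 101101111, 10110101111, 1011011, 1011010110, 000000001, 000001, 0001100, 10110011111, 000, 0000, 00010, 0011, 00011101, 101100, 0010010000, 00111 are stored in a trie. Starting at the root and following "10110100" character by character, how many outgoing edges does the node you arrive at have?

2

Walk "10110100" from the root, arriving at one node.
Characters that immediately follow "10110100" among the stored strings: {0, 1}.
That node has 2 child edges.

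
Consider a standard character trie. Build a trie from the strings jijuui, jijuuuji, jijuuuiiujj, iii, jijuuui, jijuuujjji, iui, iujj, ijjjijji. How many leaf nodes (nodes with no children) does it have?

8

A leaf is a node with no children — equivalently, the end of a word that is not a proper prefix of any other stored word.
Those words: "iii", "ijjjijji", "iui", "iujj", "jijuui", "jijuuuiiujj", "jijuuuji", "jijuuujjji"
Leaf count: 8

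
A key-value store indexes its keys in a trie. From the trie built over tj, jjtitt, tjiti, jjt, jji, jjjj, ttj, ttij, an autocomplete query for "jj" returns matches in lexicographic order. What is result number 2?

Words with prefix "jj", in lexicographic order: "jji", "jjjj", "jjt", "jjtitt"
The 2nd is jjjj.

jjjj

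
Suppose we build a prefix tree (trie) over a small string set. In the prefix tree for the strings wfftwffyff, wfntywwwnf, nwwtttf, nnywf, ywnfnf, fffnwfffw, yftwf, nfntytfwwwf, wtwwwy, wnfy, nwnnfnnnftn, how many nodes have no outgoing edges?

Leaves are exactly the stored words that no other stored word extends.
Those words: "fffnwfffw", "nfntytfwwwf", "nnywf", "nwnnfnnnftn", "nwwtttf", "wfftwffyff", "wfntywwwnf", "wnfy", "wtwwwy", "yftwf", "ywnfnf"
Leaf count: 11

11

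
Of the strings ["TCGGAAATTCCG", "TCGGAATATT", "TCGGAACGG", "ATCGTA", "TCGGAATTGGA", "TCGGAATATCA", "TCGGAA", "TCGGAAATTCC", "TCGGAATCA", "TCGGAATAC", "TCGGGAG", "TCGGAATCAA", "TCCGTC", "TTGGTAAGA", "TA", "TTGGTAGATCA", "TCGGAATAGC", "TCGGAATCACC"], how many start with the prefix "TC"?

14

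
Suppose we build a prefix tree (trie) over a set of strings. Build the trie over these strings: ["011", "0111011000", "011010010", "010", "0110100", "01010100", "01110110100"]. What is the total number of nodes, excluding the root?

Count nodes per top-level branch (shared prefixes stored once):
  '0'-branch (010, 01010100, 011, 0110100, 011010010, 0111011000, 01110110100): 25 nodes
Sum: 25

25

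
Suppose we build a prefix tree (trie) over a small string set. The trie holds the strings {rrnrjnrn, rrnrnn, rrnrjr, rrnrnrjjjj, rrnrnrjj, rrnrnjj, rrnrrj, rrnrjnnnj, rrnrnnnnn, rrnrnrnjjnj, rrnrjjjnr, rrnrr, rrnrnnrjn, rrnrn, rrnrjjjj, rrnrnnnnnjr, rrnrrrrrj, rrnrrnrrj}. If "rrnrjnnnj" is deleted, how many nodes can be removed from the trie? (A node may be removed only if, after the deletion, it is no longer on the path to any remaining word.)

A node on "rrnrjnnnj"'s path can go only if nothing else ends at it or branches off below it.
The suffix "nnj" (3 nodes) is used only by "rrnrjnnnj"; the node for "rrnrjn" still has the child "r", so pruning stops there.
Nodes removed: 3

3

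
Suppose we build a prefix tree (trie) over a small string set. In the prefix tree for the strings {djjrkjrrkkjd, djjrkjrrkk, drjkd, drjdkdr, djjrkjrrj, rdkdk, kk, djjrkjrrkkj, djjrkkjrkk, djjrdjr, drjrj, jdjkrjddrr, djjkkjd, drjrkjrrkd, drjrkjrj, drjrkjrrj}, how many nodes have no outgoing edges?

A leaf is a node with no children — equivalently, the end of a word that is not a proper prefix of any other stored word.
Those words: "djjkkjd", "djjrdjr", "djjrkjrrj", "djjrkjrrkkjd", "djjrkkjrkk", "drjdkdr", "drjkd", "drjrj", "drjrkjrj", "drjrkjrrj", "drjrkjrrkd", "jdjkrjddrr", "kk", "rdkdk"
Leaf count: 14

14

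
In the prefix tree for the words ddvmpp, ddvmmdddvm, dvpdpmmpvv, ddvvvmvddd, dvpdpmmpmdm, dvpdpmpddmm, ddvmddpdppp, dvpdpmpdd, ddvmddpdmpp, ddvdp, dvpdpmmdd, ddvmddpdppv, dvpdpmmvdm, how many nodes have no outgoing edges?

Leaves are exactly the stored words that no other stored word extends.
Those words: "ddvdp", "ddvmddpdmpp", "ddvmddpdppp", "ddvmddpdppv", "ddvmmdddvm", "ddvmpp", "ddvvvmvddd", "dvpdpmmdd", "dvpdpmmpmdm", "dvpdpmmpvv", "dvpdpmmvdm", "dvpdpmpddmm"
Leaf count: 12

12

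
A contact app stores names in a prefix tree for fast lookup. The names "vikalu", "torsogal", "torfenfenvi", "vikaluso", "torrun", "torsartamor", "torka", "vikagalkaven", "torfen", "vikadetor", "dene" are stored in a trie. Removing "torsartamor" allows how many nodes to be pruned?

7

After clearing the end-marker at "torsartamor", prune upward until reaching a node still needed by another word.
The suffix "artamor" (7 nodes) is used only by "torsartamor"; the node for "tors" still has the child "o", so pruning stops there.
Nodes removed: 7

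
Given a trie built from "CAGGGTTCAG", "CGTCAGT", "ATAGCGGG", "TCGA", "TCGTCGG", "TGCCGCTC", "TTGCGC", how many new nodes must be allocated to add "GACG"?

"GACG" shares no prefix with any stored word, so all 4 characters open new nodes.
4 − 0 = 4 new nodes.

4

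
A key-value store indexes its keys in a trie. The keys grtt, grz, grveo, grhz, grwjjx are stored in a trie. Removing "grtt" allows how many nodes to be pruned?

After clearing the end-marker at "grtt", prune upward until reaching a node still needed by another word.
The suffix "tt" (2 nodes) is used only by "grtt"; the node for "gr" still has the child "z", so pruning stops there.
Nodes removed: 2

2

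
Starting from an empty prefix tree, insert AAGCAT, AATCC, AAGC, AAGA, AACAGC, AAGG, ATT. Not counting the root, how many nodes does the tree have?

Count nodes per top-level branch (shared prefixes stored once):
  'A'-branch (AACAGC, AAGA, AAGC, AAGCAT, AAGG, AATCC, ATT): 17 nodes
Sum: 17

17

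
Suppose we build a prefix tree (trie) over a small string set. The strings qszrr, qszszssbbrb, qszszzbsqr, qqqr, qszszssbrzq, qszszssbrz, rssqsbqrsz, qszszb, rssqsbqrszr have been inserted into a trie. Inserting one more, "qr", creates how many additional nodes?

"q" is already a path in the trie; the remaining "r" must be added.
Each of the 1 remaining characters creates one node.

1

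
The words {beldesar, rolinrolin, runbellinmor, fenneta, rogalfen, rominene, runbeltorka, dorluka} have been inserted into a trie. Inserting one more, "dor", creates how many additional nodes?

Every character of "dor" already lies on an existing path (it is a prefix of some stored word).
No new nodes are needed: 0.

0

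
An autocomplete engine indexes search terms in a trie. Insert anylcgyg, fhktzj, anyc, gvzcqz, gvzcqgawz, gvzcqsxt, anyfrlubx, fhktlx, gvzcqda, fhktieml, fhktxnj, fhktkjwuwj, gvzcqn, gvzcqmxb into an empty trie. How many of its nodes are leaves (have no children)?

14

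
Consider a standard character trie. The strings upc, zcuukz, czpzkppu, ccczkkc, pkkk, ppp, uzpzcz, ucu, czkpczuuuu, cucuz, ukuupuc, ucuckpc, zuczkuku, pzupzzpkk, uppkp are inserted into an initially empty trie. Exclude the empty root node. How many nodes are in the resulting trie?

76

For each word, the new-node count is its length minus the longest prefix already in the trie:
  "upc" → 3 new (u, p, c)
  "zcuukz" → 6 new (z, c, u, u, k, z)
  "czpzkppu" → 8 new (c, z, p, z, k, p, p, u)
  "ccczkkc" → prefix "c" already present; 6 new (c, c, z, k, k, c)
  "pkkk" → 4 new (p, k, k, k)
  "ppp" → prefix "p" already present; 2 new (p, p)
  "uzpzcz" → prefix "u" already present; 5 new (z, p, z, c, z)
  "ucu" → prefix "u" already present; 2 new (c, u)
  "czkpczuuuu" → prefix "cz" already present; 8 new (k, p, c, z, u, u, u, u)
  "cucuz" → prefix "c" already present; 4 new (u, c, u, z)
  "ukuupuc" → prefix "u" already present; 6 new (k, u, u, p, u, c)
  "ucuckpc" → prefix "ucu" already present; 4 new (c, k, p, c)
  "zuczkuku" → prefix "z" already present; 7 new (u, c, z, k, u, k, u)
  "pzupzzpkk" → prefix "p" already present; 8 new (z, u, p, z, z, p, k, k)
  "uppkp" → prefix "up" already present; 3 new (p, k, p)
Total nodes = 3 + 6 + 8 + 6 + 4 + 2 + 5 + 2 + 8 + 4 + 6 + 4 + 7 + 8 + 3 = 76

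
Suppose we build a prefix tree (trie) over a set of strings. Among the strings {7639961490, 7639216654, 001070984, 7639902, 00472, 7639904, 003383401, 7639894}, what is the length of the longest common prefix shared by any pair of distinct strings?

6

The deepest shared node is where two words last agree before diverging.
e.g. "7639902" and "7639904" share the prefix "763990" of length 6; no pair shares a longer one.
Longest shared-prefix length: 6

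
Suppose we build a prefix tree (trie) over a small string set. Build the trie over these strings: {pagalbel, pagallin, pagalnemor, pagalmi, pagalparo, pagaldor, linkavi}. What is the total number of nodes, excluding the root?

32

Trace insertions, counting only characters that open a new branch:
  "pagalbel" → 8 new (p, a, g, a, l, b, e, l)
  "pagallin" → prefix "pagal" already present; 3 new (l, i, n)
  "pagalnemor" → prefix "pagal" already present; 5 new (n, e, m, o, r)
  "pagalmi" → prefix "pagal" already present; 2 new (m, i)
  "pagalparo" → prefix "pagal" already present; 4 new (p, a, r, o)
  "pagaldor" → prefix "pagal" already present; 3 new (d, o, r)
  "linkavi" → 7 new (l, i, n, k, a, v, i)
Total nodes = 8 + 3 + 5 + 2 + 4 + 3 + 7 = 32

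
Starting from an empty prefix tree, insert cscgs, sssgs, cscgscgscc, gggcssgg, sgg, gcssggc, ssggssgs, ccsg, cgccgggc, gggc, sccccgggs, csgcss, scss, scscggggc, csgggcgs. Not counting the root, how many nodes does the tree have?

72

Trace insertions, counting only characters that open a new branch:
  "cscgs" → 5 new (c, s, c, g, s)
  "sssgs" → 5 new (s, s, s, g, s)
  "cscgscgscc" → prefix "cscgs" already present; 5 new (c, g, s, c, c)
  "gggcssgg" → 8 new (g, g, g, c, s, s, g, g)
  "sgg" → prefix "s" already present; 2 new (g, g)
  "gcssggc" → prefix "g" already present; 6 new (c, s, s, g, g, c)
  "ssggssgs" → prefix "ss" already present; 6 new (g, g, s, s, g, s)
  "ccsg" → prefix "c" already present; 3 new (c, s, g)
  "cgccgggc" → prefix "c" already present; 7 new (g, c, c, g, g, g, c)
  "gggc" → prefix "gggc" already present; 0 new (none)
  "sccccgggs" → prefix "s" already present; 8 new (c, c, c, c, g, g, g, s)
  "csgcss" → prefix "cs" already present; 4 new (g, c, s, s)
  "scss" → prefix "sc" already present; 2 new (s, s)
  "scscggggc" → prefix "scs" already present; 6 new (c, g, g, g, g, c)
  "csgggcgs" → prefix "csg" already present; 5 new (g, g, c, g, s)
Total nodes = 5 + 5 + 5 + 8 + 2 + 6 + 6 + 3 + 7 + 0 + 8 + 4 + 2 + 6 + 5 = 72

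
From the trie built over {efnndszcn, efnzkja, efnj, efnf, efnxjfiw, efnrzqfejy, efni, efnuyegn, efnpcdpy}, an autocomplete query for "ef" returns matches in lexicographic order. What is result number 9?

Words with prefix "ef", in lexicographic order: "efnf", "efni", "efnj", "efnndszcn", "efnpcdpy", "efnrzqfejy", "efnuyegn", "efnxjfiw", "efnzkja"
The 9th is efnzkja.

efnzkja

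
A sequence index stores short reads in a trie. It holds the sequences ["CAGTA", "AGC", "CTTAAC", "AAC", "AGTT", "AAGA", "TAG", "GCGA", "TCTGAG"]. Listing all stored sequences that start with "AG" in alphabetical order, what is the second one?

AGTT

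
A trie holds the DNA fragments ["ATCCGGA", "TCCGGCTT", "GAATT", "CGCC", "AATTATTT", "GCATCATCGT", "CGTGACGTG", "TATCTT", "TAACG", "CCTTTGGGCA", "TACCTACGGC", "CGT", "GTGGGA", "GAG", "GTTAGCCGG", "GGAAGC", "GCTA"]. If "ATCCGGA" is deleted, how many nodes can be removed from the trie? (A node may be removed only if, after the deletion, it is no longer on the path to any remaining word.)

Walk "ATCCGGA" from the leaf back toward the root, removing each node that no remaining word uses.
The suffix "TCCGGA" (6 nodes) is used only by "ATCCGGA"; the node for "A" still has the child "A", so pruning stops there.
Nodes removed: 6

6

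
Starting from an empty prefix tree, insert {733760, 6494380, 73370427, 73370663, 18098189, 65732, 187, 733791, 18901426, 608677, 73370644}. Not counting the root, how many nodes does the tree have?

Insert word by word; a character creates a node only if that edge doesn't already exist:
  "733760" → 6 new (7, 3, 3, 7, 6, 0)
  "6494380" → 7 new (6, 4, 9, 4, 3, 8, 0)
  "73370427" → prefix "7337" already present; 4 new (0, 4, 2, 7)
  "73370663" → prefix "73370" already present; 3 new (6, 6, 3)
  "18098189" → 8 new (1, 8, 0, 9, 8, 1, 8, 9)
  "65732" → prefix "6" already present; 4 new (5, 7, 3, 2)
  "187" → prefix "18" already present; 1 new (7)
  "733791" → prefix "7337" already present; 2 new (9, 1)
  "18901426" → prefix "18" already present; 6 new (9, 0, 1, 4, 2, 6)
  "608677" → prefix "6" already present; 5 new (0, 8, 6, 7, 7)
  "73370644" → prefix "733706" already present; 2 new (4, 4)
Total nodes = 6 + 7 + 4 + 3 + 8 + 4 + 1 + 2 + 6 + 5 + 2 = 48

48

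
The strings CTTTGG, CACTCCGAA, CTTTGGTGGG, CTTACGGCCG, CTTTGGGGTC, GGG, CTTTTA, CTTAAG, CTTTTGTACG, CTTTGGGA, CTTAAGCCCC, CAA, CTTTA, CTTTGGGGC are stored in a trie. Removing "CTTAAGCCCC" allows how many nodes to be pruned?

4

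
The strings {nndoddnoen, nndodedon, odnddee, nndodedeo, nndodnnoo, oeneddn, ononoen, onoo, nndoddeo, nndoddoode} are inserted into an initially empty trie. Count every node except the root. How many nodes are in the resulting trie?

46

For each word, the new-node count is its length minus the longest prefix already in the trie:
  "nndoddnoen" → 10 new (n, n, d, o, d, d, n, o, e, n)
  "nndodedon" → prefix "nndod" already present; 4 new (e, d, o, n)
  "odnddee" → 7 new (o, d, n, d, d, e, e)
  "nndodedeo" → prefix "nndoded" already present; 2 new (e, o)
  "nndodnnoo" → prefix "nndod" already present; 4 new (n, n, o, o)
  "oeneddn" → prefix "o" already present; 6 new (e, n, e, d, d, n)
  "ononoen" → prefix "o" already present; 6 new (n, o, n, o, e, n)
  "onoo" → prefix "ono" already present; 1 new (o)
  "nndoddeo" → prefix "nndodd" already present; 2 new (e, o)
  "nndoddoode" → prefix "nndodd" already present; 4 new (o, o, d, e)
Total nodes = 10 + 4 + 7 + 2 + 4 + 6 + 6 + 1 + 2 + 4 = 46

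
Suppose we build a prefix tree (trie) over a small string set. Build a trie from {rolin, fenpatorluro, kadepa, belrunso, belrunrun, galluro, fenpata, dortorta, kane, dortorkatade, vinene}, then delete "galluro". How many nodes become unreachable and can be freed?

Walk "galluro" from the leaf back toward the root, removing each node that no remaining word uses.
No other word shares any prefix with "galluro", so all 7 of its nodes go.
Nodes removed: 7

7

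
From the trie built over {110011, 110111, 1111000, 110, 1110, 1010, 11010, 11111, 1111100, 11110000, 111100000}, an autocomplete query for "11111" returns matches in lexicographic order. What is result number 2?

DFS of the "11111" subtree visits, in order: "11111", "1111100"
The 2nd is 1111100.

1111100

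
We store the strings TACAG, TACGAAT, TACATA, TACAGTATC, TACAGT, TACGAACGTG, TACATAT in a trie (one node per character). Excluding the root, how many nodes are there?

Trie structure (* marks end of a word):
(root)
└─ T
   └─ A
      └─ C
         ├─ A
         │  ├─ G *
         │  │  └─ T *
         │  │     └─ A
         │  │        └─ T
         │  │           └─ C *
         │  └─ T
         │     └─ A *
         │        └─ T *
         └─ G
            └─ A
               └─ A
                  ├─ C
                  │  └─ G
                  │     └─ T
                  │        └─ G *
                  └─ T *
Counting every labelled node above: 20.

20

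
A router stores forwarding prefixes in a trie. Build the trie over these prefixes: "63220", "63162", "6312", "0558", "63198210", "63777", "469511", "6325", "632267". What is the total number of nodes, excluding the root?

For each word, the new-node count is its length minus the longest prefix already in the trie:
  "63220" → 5 new (6, 3, 2, 2, 0)
  "63162" → prefix "63" already present; 3 new (1, 6, 2)
  "6312" → prefix "631" already present; 1 new (2)
  "0558" → 4 new (0, 5, 5, 8)
  "63198210" → prefix "631" already present; 5 new (9, 8, 2, 1, 0)
  "63777" → prefix "63" already present; 3 new (7, 7, 7)
  "469511" → 6 new (4, 6, 9, 5, 1, 1)
  "6325" → prefix "632" already present; 1 new (5)
  "632267" → prefix "6322" already present; 2 new (6, 7)
Total nodes = 5 + 3 + 1 + 4 + 5 + 3 + 6 + 1 + 2 = 30

30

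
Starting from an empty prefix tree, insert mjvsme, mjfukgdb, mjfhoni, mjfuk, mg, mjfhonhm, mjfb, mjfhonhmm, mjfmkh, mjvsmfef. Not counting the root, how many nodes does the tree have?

Trie structure (* marks end of a word):
(root)
└─ m
   ├─ g *
   └─ j
      ├─ f
      │  ├─ b *
      │  ├─ h
      │  │  └─ o
      │  │     └─ n
      │  │        ├─ h
      │  │        │  └─ m *
      │  │        │     └─ m *
      │  │        └─ i *
      │  ├─ m
      │  │  └─ k
      │  │     └─ h *
      │  └─ u
      │     └─ k *
      │        └─ g
      │           └─ d
      │              └─ b *
      └─ v
         └─ s
            └─ m
               ├─ e *
               └─ f
                  └─ e
                     └─ f *
Counting every labelled node above: 27.

27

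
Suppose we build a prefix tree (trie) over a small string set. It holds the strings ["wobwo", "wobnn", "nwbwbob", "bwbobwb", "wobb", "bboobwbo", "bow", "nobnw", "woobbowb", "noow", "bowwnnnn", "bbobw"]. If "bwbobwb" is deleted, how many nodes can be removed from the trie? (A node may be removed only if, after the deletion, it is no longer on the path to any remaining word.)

6

After clearing the end-marker at "bwbobwb", prune upward until reaching a node still needed by another word.
The suffix "wbobwb" (6 nodes) is used only by "bwbobwb"; the node for "b" still has the child "b", so pruning stops there.
Nodes removed: 6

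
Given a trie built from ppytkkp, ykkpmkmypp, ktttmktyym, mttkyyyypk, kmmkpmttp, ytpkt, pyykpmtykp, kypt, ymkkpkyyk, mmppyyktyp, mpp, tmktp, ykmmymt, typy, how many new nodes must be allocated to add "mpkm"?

"mp" is already a path in the trie; the remaining "km" must be added.
Each of the 2 remaining characters creates one node.

2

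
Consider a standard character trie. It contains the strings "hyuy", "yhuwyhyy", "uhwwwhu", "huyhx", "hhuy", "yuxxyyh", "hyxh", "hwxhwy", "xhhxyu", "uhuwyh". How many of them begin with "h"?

Filter for entries beginning with "h":
Matches: "hhuy", "huyhx", "hwxhwy", "hyuy", "hyxh"
Count: 5

5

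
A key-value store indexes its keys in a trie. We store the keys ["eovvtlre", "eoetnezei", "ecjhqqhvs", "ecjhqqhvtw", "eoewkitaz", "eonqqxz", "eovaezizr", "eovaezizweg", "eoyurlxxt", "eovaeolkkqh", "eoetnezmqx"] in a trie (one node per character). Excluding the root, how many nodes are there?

Trace insertions, counting only characters that open a new branch:
  "eovvtlre" → 8 new (e, o, v, v, t, l, r, e)
  "eoetnezei" → prefix "eo" already present; 7 new (e, t, n, e, z, e, i)
  "ecjhqqhvs" → prefix "e" already present; 8 new (c, j, h, q, q, h, v, s)
  "ecjhqqhvtw" → prefix "ecjhqqhv" already present; 2 new (t, w)
  "eoewkitaz" → prefix "eoe" already present; 6 new (w, k, i, t, a, z)
  "eonqqxz" → prefix "eo" already present; 5 new (n, q, q, x, z)
  "eovaezizr" → prefix "eov" already present; 6 new (a, e, z, i, z, r)
  "eovaezizweg" → prefix "eovaeziz" already present; 3 new (w, e, g)
  "eoyurlxxt" → prefix "eo" already present; 7 new (y, u, r, l, x, x, t)
  "eovaeolkkqh" → prefix "eovae" already present; 6 new (o, l, k, k, q, h)
  "eoetnezmqx" → prefix "eoetnez" already present; 3 new (m, q, x)
Total nodes = 8 + 7 + 8 + 2 + 6 + 5 + 6 + 3 + 7 + 6 + 3 = 61

61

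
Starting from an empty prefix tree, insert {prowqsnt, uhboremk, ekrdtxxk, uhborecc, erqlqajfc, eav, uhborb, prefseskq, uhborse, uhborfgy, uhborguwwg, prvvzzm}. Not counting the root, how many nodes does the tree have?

59

For each word, the new-node count is its length minus the longest prefix already in the trie:
  "prowqsnt" → 8 new (p, r, o, w, q, s, n, t)
  "uhboremk" → 8 new (u, h, b, o, r, e, m, k)
  "ekrdtxxk" → 8 new (e, k, r, d, t, x, x, k)
  "uhborecc" → prefix "uhbore" already present; 2 new (c, c)
  "erqlqajfc" → prefix "e" already present; 8 new (r, q, l, q, a, j, f, c)
  "eav" → prefix "e" already present; 2 new (a, v)
  "uhborb" → prefix "uhbor" already present; 1 new (b)
  "prefseskq" → prefix "pr" already present; 7 new (e, f, s, e, s, k, q)
  "uhborse" → prefix "uhbor" already present; 2 new (s, e)
  "uhborfgy" → prefix "uhbor" already present; 3 new (f, g, y)
  "uhborguwwg" → prefix "uhbor" already present; 5 new (g, u, w, w, g)
  "prvvzzm" → prefix "pr" already present; 5 new (v, v, z, z, m)
Total nodes = 8 + 8 + 8 + 2 + 8 + 2 + 1 + 7 + 2 + 3 + 5 + 5 = 59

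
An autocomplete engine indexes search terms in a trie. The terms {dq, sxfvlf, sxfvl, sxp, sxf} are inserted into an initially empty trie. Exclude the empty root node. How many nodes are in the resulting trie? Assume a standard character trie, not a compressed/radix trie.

9

Trace insertions, counting only characters that open a new branch:
  "dq" → 2 new (d, q)
  "sxfvlf" → 6 new (s, x, f, v, l, f)
  "sxfvl" → prefix "sxfvl" already present; 0 new (none)
  "sxp" → prefix "sx" already present; 1 new (p)
  "sxf" → prefix "sxf" already present; 0 new (none)
Total nodes = 2 + 6 + 0 + 1 + 0 = 9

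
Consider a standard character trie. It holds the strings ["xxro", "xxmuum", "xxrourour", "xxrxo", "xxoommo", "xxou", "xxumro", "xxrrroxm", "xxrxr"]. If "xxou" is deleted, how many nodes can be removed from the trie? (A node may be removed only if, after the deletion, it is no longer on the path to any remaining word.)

After clearing the end-marker at "xxou", prune upward until reaching a node still needed by another word.
The suffix "u" (1 node) is used only by "xxou"; the node for "xxo" still has the child "o", so pruning stops there.
Nodes removed: 1

1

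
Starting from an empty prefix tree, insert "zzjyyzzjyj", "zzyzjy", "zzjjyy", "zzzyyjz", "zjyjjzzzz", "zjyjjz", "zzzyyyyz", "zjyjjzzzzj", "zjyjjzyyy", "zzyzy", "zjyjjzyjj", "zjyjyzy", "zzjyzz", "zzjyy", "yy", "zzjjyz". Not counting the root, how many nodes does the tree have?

Insert word by word; a character creates a node only if that edge doesn't already exist:
  "zzjyyzzjyj" → 10 new (z, z, j, y, y, z, z, j, y, j)
  "zzyzjy" → prefix "zz" already present; 4 new (y, z, j, y)
  "zzjjyy" → prefix "zzj" already present; 3 new (j, y, y)
  "zzzyyjz" → prefix "zz" already present; 5 new (z, y, y, j, z)
  "zjyjjzzzz" → prefix "z" already present; 8 new (j, y, j, j, z, z, z, z)
  "zjyjjz" → prefix "zjyjjz" already present; 0 new (none)
  "zzzyyyyz" → prefix "zzzyy" already present; 3 new (y, y, z)
  "zjyjjzzzzj" → prefix "zjyjjzzzz" already present; 1 new (j)
  "zjyjjzyyy" → prefix "zjyjjz" already present; 3 new (y, y, y)
  "zzyzy" → prefix "zzyz" already present; 1 new (y)
  "zjyjjzyjj" → prefix "zjyjjzy" already present; 2 new (j, j)
  "zjyjyzy" → prefix "zjyj" already present; 3 new (y, z, y)
  "zzjyzz" → prefix "zzjy" already present; 2 new (z, z)
  "zzjyy" → prefix "zzjyy" already present; 0 new (none)
  "yy" → 2 new (y, y)
  "zzjjyz" → prefix "zzjjy" already present; 1 new (z)
Total nodes = 10 + 4 + 3 + 5 + 8 + 0 + 3 + 1 + 3 + 1 + 2 + 3 + 2 + 0 + 2 + 1 = 48

48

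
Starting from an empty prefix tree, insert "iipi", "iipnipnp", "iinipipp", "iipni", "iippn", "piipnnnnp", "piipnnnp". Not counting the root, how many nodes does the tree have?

Trace insertions, counting only characters that open a new branch:
  "iipi" → 4 new (i, i, p, i)
  "iipnipnp" → prefix "iip" already present; 5 new (n, i, p, n, p)
  "iinipipp" → prefix "ii" already present; 6 new (n, i, p, i, p, p)
  "iipni" → prefix "iipni" already present; 0 new (none)
  "iippn" → prefix "iip" already present; 2 new (p, n)
  "piipnnnnp" → 9 new (p, i, i, p, n, n, n, n, p)
  "piipnnnp" → prefix "piipnnn" already present; 1 new (p)
Total nodes = 4 + 5 + 6 + 0 + 2 + 9 + 1 = 27

27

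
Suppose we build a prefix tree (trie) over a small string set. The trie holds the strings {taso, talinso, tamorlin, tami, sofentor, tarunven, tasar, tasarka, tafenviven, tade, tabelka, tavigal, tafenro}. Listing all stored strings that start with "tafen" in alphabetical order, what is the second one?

tafenviven

Words with prefix "tafen", in lexicographic order: "tafenro", "tafenviven"
The 2nd is tafenviven.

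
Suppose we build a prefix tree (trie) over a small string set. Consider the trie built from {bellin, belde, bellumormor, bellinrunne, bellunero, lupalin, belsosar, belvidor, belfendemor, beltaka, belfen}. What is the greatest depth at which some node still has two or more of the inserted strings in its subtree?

6

The deepest shared node is where two words last agree before diverging.
"belfen" and "belfendemor" agree on "belfen" (6 characters) before diverging; nothing deeper is shared.
Longest shared-prefix length: 6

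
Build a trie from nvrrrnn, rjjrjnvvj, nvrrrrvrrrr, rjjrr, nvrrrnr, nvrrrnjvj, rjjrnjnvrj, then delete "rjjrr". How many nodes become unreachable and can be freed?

Walk "rjjrr" from the leaf back toward the root, removing each node that no remaining word uses.
The suffix "r" (1 node) is used only by "rjjrr"; the node for "rjjr" still has the child "j", so pruning stops there.
Nodes removed: 1

1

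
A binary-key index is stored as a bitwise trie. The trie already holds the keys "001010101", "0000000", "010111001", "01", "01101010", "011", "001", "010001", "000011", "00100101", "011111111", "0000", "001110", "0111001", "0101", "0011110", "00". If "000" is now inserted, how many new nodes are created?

"000" is already a full path in the trie; only an end-marker is added.
No new nodes are needed: 0.

0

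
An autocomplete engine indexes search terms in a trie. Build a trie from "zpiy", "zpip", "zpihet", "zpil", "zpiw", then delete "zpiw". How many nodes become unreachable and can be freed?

1

A node on "zpiw"'s path can go only if nothing else ends at it or branches off below it.
The suffix "w" (1 node) is used only by "zpiw"; the node for "zpi" still has the child "y", so pruning stops there.
Nodes removed: 1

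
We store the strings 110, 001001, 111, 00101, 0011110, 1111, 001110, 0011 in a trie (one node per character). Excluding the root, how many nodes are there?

Trie structure (* marks end of a word):
(root)
├─ 0
│  └─ 0
│     └─ 1
│        ├─ 0
│        │  ├─ 0
│        │  │  └─ 1 *
│        │  └─ 1 *
│        └─ 1 *
│           └─ 1
│              ├─ 0 *
│              └─ 1
│                 └─ 0 *
└─ 1
   └─ 1
      ├─ 0 *
      └─ 1 *
         └─ 1 *
Counting every labelled node above: 17.

17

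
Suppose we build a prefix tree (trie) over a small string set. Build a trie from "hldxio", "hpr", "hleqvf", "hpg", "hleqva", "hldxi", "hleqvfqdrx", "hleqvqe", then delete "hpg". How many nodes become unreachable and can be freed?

After clearing the end-marker at "hpg", prune upward until reaching a node still needed by another word.
The suffix "g" (1 node) is used only by "hpg"; the node for "hp" still has the child "r", so pruning stops there.
Nodes removed: 1

1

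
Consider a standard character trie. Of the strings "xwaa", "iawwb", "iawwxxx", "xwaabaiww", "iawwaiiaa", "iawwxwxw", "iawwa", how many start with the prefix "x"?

2

Filter for entries beginning with "x":
Words under "x": xwaa, xwaabaiww
Count: 2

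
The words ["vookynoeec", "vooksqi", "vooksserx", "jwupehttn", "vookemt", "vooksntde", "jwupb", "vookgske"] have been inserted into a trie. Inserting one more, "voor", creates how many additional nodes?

Walking "voor" from the root, the first 3 characters ("voo") follow existing edges; "r" is the first miss.
New nodes needed: |"voor"| − 3 = 4 − 3 = 1.

1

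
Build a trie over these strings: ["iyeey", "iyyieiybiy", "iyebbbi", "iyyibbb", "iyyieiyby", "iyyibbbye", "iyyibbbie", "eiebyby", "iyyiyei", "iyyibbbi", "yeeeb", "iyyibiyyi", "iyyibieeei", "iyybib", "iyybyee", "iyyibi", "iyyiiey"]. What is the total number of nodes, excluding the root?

57

Trace insertions, counting only characters that open a new branch:
  "iyeey" → 5 new (i, y, e, e, y)
  "iyyieiybiy" → prefix "iy" already present; 8 new (y, i, e, i, y, b, i, y)
  "iyebbbi" → prefix "iye" already present; 4 new (b, b, b, i)
  "iyyibbb" → prefix "iyyi" already present; 3 new (b, b, b)
  "iyyieiyby" → prefix "iyyieiyb" already present; 1 new (y)
  "iyyibbbye" → prefix "iyyibbb" already present; 2 new (y, e)
  "iyyibbbie" → prefix "iyyibbb" already present; 2 new (i, e)
  "eiebyby" → 7 new (e, i, e, b, y, b, y)
  "iyyiyei" → prefix "iyyi" already present; 3 new (y, e, i)
  "iyyibbbi" → prefix "iyyibbbi" already present; 0 new (none)
  "yeeeb" → 5 new (y, e, e, e, b)
  "iyyibiyyi" → prefix "iyyib" already present; 4 new (i, y, y, i)
  "iyyibieeei" → prefix "iyyibi" already present; 4 new (e, e, e, i)
  "iyybib" → prefix "iyy" already present; 3 new (b, i, b)
  "iyybyee" → prefix "iyyb" already present; 3 new (y, e, e)
  "iyyibi" → prefix "iyyibi" already present; 0 new (none)
  "iyyiiey" → prefix "iyyi" already present; 3 new (i, e, y)
Total nodes = 5 + 8 + 4 + 3 + 1 + 2 + 2 + 7 + 3 + 0 + 5 + 4 + 4 + 3 + 3 + 0 + 3 = 57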